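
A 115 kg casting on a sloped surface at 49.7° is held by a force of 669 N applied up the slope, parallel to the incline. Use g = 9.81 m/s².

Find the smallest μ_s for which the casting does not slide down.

N = m g cos θ = 729.7 N.
Friction must make up the shortfall along the incline: f = m g sin θ − P = 860.4 − 669 = 191.4 N.
At the threshold f = μ_s N, so μ_s,min = 191.4/729.7 = 0.262.

μ_s,min ≈ 0.262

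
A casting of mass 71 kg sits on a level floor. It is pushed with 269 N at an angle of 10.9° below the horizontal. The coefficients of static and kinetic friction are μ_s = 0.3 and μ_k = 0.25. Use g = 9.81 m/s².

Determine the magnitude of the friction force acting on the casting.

f ≈ 187 N

The vertical component of P adds to the normal force: N = m g + P sin α = 696.5 + 50.87 = 747.4 N.
Horizontally, friction must balance P cos α = 264.1 N.
The static-friction limit is μ_s N = 224.2 N.
264.1 > 224.2 N → the casting slides; f = μ_k N = 0.25×747.4 = 187 N.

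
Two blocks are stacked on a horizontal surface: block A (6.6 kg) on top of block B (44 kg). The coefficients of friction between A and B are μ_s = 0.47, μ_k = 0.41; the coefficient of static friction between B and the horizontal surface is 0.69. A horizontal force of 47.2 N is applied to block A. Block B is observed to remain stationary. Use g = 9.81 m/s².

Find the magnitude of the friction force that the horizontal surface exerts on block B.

f ≈ 26.5 N

The normal force B exerts on A is simply A's weight, N₁ = 64.75 N.
Maximum static friction on A from B: μ_s N₁ = 0.47×64.75 = 30.43 N.
Since P = 47.2 N > 30.43 N, A slides on B; the A–B friction is kinetic: f₁ = μ_k N₁ = 0.41×64.75 = 26.5 N.
By Newton's third law B feels 26.5 N forward from A. With B stationary, the floor's static friction on B balances it: f₂ = 26.5 N (well within μ_s(m_A+m_B)g = 342.5 N).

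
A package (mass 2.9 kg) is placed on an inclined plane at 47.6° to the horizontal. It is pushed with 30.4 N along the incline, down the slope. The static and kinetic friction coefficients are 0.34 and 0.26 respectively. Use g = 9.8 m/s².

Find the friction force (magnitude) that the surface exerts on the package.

f ≈ 4.98 N (up the incline)

Perpendicular to the surface, N = m g cos θ = 2.9·9.8·cos 47.6° = 19.16 N.
The friction needed for equilibrium is m g sin θ + P = 20.99 + 30.4 = 51.39 N, measured positive up-slope.
Static friction can supply at most μ_s N = 6.516 N.
Since |51.39| > 6.516 N, static friction cannot hold it; the package slides down the incline and kinetic friction applies: f = μ_k N = 0.26 × 19.16 = 4.98 N.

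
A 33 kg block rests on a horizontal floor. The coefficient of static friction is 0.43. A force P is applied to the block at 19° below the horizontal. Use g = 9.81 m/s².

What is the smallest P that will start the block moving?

N = m g + P sin α (the push presses the block into the horizontal floor).
At impending slip, P cos α = μ_s N = μ_s (m g + P sin α).
Solving: P (cos α − μ_s sin α) = μ_s m g → P = 0.43×324/(cos 19° − 0.43 sin 19°) = 139/0.8055 = 173 N.

P ≈ 173 N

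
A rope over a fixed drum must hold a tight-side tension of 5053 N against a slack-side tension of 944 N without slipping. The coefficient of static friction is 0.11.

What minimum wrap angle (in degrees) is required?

β_min ≈ 874°

T₂/T₁ = e^{μβ} → β = ln(T₂/T₁)/μ.
β = ln(5053/944)/0.11 = 1.678/0.11 = 15.25 rad.
In degrees: β = 15.25 × 180/π = 874°.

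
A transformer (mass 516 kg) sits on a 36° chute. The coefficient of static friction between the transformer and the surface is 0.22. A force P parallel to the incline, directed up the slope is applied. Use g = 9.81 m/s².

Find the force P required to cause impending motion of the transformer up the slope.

At impending motion up the slope, friction acts down-slope at its limit: f = μ_s N.
P is parallel to the surface, so N = m g cos θ = 4100 N.
Along the incline: P = m g sin θ + μ_s N = 2980 + 0.22×4100 = 3880 N.

P ≈ 3880 N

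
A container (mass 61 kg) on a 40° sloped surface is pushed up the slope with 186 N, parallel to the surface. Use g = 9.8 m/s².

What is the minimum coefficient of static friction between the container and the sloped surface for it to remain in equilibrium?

μ_s,min ≈ 0.433

N = m g cos θ = 457.9 N.
Friction must make up the shortfall along the incline: f = m g sin θ − P = 384.3 − 186 = 198.3 N.
At the threshold f = μ_s N, so μ_s,min = 198.3/457.9 = 0.433.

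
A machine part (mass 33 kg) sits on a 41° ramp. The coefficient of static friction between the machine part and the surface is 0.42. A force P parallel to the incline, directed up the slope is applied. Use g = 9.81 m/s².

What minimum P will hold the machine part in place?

P_min ≈ 110 N

The machine part tends to slide down (tan θ > μ_s), so at the point of impending slip friction acts up-slope at its limit: f = μ_s N.
P is parallel to the surface, so N = m g cos θ = 244 N.
Along the incline: P + μ_s N = m g sin θ, so P = 212 − 0.42×244 = 110 N.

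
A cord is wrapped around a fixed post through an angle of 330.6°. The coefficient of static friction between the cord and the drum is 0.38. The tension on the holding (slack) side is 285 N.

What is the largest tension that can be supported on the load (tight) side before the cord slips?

At impending slip the capstan equation gives T₂/T₁ = e^{μβ} with β in radians.
β = 330.6° × π/180 = 5.77 rad.
e^{μβ} = e^{0.38×5.77} = 8.959.
T₂ = T₁ · e^{μβ} = 285 × 8.959 = 2550 N.

T_max ≈ 2550 N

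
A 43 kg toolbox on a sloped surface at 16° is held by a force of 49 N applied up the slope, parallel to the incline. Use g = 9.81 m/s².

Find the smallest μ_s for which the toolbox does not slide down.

μ_s,min ≈ 0.166

N = m g cos θ = 405.5 N.
Friction must make up the shortfall along the incline: f = m g sin θ − P = 116.3 − 49 = 67.27 N.
At the threshold f = μ_s N, so μ_s,min = 67.27/405.5 = 0.166.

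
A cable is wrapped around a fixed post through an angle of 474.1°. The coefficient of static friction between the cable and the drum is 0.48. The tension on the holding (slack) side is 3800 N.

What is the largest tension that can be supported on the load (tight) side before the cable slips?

At impending slip the capstan equation gives T₂/T₁ = e^{μβ} with β in radians.
β = 474.1° × π/180 = 8.275 rad.
e^{μβ} = e^{0.48×8.275} = 53.08.
T₂ = T₁ · e^{μβ} = 3800 × 53.08 = 202000 N.

T_max ≈ 202000 N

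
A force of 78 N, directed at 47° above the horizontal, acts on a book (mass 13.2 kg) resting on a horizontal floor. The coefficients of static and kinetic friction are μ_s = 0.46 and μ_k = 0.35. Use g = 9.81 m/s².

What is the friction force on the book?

f ≈ 25.4 N

The vertical component of P reduces the normal force: N = m g − P sin α = 129.5 − 57.05 = 72.45 N.
The horizontal driving force is P cos α = 53.2 N, so equilibrium needs friction f = 53.2 N.
The static-friction limit is μ_s N = 33.33 N.
The required friction exceeds μ_s N, so the book moves and f = μ_k N = 25.4 N.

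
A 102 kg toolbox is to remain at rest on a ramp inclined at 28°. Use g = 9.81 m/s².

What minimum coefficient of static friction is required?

At the slip threshold m g sin θ = μ_s m g cos θ, so μ_s,min = tan θ.
μ_s,min = tan 28° = 0.532.

μ_s,min ≈ 0.532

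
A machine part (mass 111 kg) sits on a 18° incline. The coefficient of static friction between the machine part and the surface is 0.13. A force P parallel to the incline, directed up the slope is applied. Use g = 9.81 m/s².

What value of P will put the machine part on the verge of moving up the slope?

P ≈ 471 N

At impending motion up the slope, friction acts down-slope at its limit: f = μ_s N.
P is parallel to the surface, so N = m g cos θ = 1040 N.
Along the incline: P = m g sin θ + μ_s N = 336 + 0.13×1040 = 471 N.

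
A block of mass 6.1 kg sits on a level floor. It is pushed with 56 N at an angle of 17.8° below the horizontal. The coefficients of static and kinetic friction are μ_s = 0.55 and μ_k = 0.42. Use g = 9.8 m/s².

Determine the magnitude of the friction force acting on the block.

Vertical equilibrium gives N = m g + P sin α = 76.9 N.
For equilibrium, f = P cos α = 56×cos 17.8° = 53.32 N.
The static-friction limit is μ_s N = 42.29 N.
The required friction exceeds μ_s N, so the block moves and f = μ_k N = 32.3 N.

f ≈ 32.3 N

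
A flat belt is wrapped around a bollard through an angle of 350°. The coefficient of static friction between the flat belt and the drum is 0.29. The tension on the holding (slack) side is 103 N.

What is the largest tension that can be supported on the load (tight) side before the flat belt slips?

At impending slip the capstan equation gives T₂/T₁ = e^{μβ} with β in radians.
β = 350° × π/180 = 6.109 rad.
e^{μβ} = e^{0.29×6.109} = 5.88.
T₂ = T₁ · e^{μβ} = 103 × 5.88 = 606 N.

T_max ≈ 606 N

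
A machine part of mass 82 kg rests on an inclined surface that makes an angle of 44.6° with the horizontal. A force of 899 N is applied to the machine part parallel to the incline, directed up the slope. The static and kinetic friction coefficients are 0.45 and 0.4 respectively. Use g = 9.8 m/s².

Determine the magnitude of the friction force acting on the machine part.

f ≈ 229 N (down the incline)

The normal reaction is N = m g cos θ = 572.2 N.
For equilibrium along the incline the friction force must supply f = m g sin θ − P = 564.3 − 899 = -334.7 N (positive meaning up-slope).
Maximum static friction available: μ_s N = 0.45 × 572.2 = 257.5 N.
Since |-334.7| > 257.5 N, static friction cannot hold it; the machine part slides up the incline and kinetic friction applies: f = μ_k N = 0.4 × 572.2 = 229 N.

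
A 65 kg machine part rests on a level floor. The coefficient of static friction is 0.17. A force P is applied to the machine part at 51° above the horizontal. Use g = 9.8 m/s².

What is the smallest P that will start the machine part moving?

P ≈ 142 N

N = m g − P sin α (the pull lifts the machine part).
At impending slip, P cos α = μ_s N = μ_s (m g − P sin α).
Solving: P (cos α + μ_s sin α) = μ_s m g → P = 0.17×637/(cos 51° + 0.17 sin 51°) = 108/0.7614 = 142 N.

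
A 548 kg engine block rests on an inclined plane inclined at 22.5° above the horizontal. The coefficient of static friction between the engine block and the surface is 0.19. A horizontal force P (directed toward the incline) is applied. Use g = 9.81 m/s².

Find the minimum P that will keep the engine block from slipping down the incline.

P_min ≈ 1120 N

The engine block tends to slide down (tan θ > μ_s), so at the point of impending slip friction acts up-slope at its limit: f = μ_s N.
Perpendicular to the incline: N = m g cos θ + P sin θ.
Along the incline: P cos θ + μ_s N = m g sin θ, i.e. P cos θ + μ_s (m g cos θ + P sin θ) = m g sin θ.
Solving, P (cos θ + μ_s sin θ) = m g (sin θ − μ_s cos θ), so P = 5380×0.2071/0.9966 = 1120 N.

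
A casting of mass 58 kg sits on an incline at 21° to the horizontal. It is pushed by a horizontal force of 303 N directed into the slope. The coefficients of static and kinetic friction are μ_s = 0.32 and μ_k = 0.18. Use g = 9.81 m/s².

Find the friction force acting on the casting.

Normal direction: N = m g cos θ + P sin θ = 639.8 N.
Parallel to the incline: P cos θ − m g sin θ = 282.9 − 203.9 = 78.97 N; the friction needed to balance this is 78.97 N acting down the slope.
Maximum static friction: μ_s N = 0.32 × 639.8 = 204.7 N.
Since 78.97 N is within the 204.7 N limit, the casting stays put and friction is exactly 79 N.

f ≈ 79 N (down the incline)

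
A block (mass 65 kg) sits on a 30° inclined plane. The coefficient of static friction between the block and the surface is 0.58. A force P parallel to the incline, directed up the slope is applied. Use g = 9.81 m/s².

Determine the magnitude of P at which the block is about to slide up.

At impending motion up the slope, friction acts down-slope at its limit: f = μ_s N.
P is parallel to the surface, so N = m g cos θ = 552 N.
Along the incline: P = m g sin θ + μ_s N = 319 + 0.58×552 = 639 N.

P ≈ 639 N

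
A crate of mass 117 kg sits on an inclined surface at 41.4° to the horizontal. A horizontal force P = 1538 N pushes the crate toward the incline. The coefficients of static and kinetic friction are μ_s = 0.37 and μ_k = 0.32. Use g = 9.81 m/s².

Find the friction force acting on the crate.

Resolve perpendicular to the incline: N = m g cos θ + P sin θ = 117×9.81×cos 41.4° + 1538×sin 41.4° = 1878 N.
Parallel to the incline: P cos θ − m g sin θ = 1154 − 759 = 394.6 N; the friction needed to balance this is 394.6 N acting down the slope.
The limit of static friction is μ_s N = 694.9 N.
Since 394.6 N is within the 694.9 N limit, the crate stays put and friction is exactly 395 N.

f ≈ 395 N (down the incline)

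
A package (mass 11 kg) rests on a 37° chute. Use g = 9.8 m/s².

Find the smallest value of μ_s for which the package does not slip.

μ_s,min ≈ 0.754

At the slip threshold m g sin θ = μ_s m g cos θ, so μ_s,min = tan θ.
μ_s,min = tan 37° = 0.754.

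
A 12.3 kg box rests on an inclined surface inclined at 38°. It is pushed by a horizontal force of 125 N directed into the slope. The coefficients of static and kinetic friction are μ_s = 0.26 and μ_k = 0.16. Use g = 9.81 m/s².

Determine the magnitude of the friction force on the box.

f ≈ 24.2 N (down the incline)

Resolve perpendicular to the incline: N = m g cos θ + P sin θ = 12.3×9.81×cos 38° + 125×sin 38° = 172 N.
Along the incline, the net driving force (taking up-slope positive) is P cos θ − m g sin θ = 98.5 − 74.29 = 24.21 N, so equilibrium requires friction f = -24.21 N (down-slope).
The limit of static friction is μ_s N = 44.73 N.
Since 24.21 N is within the 44.73 N limit, the box stays put and friction is exactly 24.2 N.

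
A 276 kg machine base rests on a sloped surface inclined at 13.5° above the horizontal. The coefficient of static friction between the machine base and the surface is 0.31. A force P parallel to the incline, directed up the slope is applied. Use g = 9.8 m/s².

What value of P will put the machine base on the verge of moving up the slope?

At impending motion up the slope, friction acts down-slope at its limit: f = μ_s N.
P is parallel to the surface, so N = m g cos θ = 2630 N.
Along the incline: P = m g sin θ + μ_s N = 631 + 0.31×2630 = 1450 N.

P ≈ 1450 N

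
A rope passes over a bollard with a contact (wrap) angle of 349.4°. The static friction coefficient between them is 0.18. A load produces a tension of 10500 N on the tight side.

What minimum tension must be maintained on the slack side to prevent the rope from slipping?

T_min ≈ 3500 N

Capstan equation at impending slip: T_tight/T_slack = e^{μβ}.
β = 349.4° = 6.098 rad; e^{μβ} = e^{0.18×6.098} = 2.997.
T_slack = T_tight / e^{μβ} = 10500 / 2.997 = 3500 N.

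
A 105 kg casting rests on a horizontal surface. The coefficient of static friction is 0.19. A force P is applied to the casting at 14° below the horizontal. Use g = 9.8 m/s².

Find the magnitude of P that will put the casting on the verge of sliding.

P ≈ 212 N

N = m g + P sin α (the push presses the casting into the horizontal surface).
At impending slip, P cos α = μ_s N = μ_s (m g + P sin α).
Solving: P (cos α − μ_s sin α) = μ_s m g → P = 0.19×1030/(cos 14° − 0.19 sin 14°) = 196/0.9243 = 212 N.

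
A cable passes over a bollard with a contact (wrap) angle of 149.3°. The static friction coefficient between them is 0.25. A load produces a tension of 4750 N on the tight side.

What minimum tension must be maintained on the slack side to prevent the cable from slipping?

Capstan equation at impending slip: T_tight/T_slack = e^{μβ}.
β = 149.3° = 2.606 rad; e^{μβ} = e^{0.25×2.606} = 1.918.
T_slack = T_tight / e^{μβ} = 4750 / 1.918 = 2480 N.

T_min ≈ 2480 N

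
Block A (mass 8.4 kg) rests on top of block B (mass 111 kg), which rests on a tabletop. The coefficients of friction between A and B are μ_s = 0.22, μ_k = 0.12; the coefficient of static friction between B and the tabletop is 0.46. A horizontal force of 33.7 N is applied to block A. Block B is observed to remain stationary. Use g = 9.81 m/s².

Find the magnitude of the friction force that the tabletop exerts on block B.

Between the blocks, N₁ = m_A g = 82.4 N.
So the A–B interface can sustain at most μ_s N₁ = 18.13 N of static friction.
Since P = 33.7 N > 18.13 N, A slides on B; the A–B friction is kinetic: f₁ = μ_k N₁ = 0.12×82.4 = 9.89 N.
By Newton's third law B feels 9.89 N forward from A. With B stationary, the floor's static friction on B balances it: f₂ = 9.89 N (well within μ_s(m_A+m_B)g = 538.8 N).

f ≈ 9.89 N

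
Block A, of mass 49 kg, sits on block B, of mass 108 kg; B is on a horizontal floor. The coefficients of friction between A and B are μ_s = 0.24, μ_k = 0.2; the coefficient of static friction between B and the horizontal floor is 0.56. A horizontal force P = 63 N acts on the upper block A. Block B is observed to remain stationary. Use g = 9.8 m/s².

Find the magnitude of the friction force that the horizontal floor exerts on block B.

f ≈ 63 N

Between the blocks, N₁ = m_A g = 480.2 N.
So the A–B interface can sustain at most μ_s N₁ = 115.2 N of static friction.
Since P = 63 N ≤ 115.2 N, A does not slip on B; friction on A equals P = 63 N.
B experiences an equal 63 N forward from A (third law). B is in equilibrium, so the floor supplies f₂ = 63 N of static friction (limit μ_s(m_A+m_B)g = 861.6 N, not exceeded).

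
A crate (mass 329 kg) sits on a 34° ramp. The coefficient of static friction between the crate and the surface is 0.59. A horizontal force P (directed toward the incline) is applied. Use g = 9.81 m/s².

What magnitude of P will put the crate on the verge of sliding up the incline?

At impending motion up the slope, friction acts down-slope at its limit: f = μ_s N.
Perpendicular to the incline: N = m g cos θ + P sin θ.
Along the incline: P cos θ = m g sin θ + μ_s N = m g sin θ + μ_s (m g cos θ + P sin θ).
Solving, P (cos θ − μ_s sin θ) = m g (sin θ + μ_s cos θ), so P = 329×9.81×(sin 34° + 0.59 cos 34°)/(cos 34° − 0.59 sin 34°) = 3230×1.048/0.4991 = 6780 N.

P ≈ 6780 N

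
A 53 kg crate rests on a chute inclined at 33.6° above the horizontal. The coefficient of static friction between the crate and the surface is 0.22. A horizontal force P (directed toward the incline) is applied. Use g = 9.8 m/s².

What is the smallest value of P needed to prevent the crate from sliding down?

The crate tends to slide down (tan θ > μ_s), so at the point of impending slip friction acts up-slope at its limit: f = μ_s N.
Perpendicular to the incline: N = m g cos θ + P sin θ.
Along the incline: P cos θ + μ_s N = m g sin θ, i.e. P cos θ + μ_s (m g cos θ + P sin θ) = m g sin θ.
Solving, P (cos θ + μ_s sin θ) = m g (sin θ − μ_s cos θ), so P = 519×0.3701/0.9547 = 201 N.

P_min ≈ 201 N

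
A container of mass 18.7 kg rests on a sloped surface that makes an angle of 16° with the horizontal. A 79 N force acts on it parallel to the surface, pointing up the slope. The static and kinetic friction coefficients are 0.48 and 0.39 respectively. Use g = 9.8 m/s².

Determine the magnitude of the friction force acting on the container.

f ≈ 28.5 N (down the incline)

The normal reaction is N = m g cos θ = 176.2 N.
The friction needed for equilibrium is m g sin θ − P = 50.51 − 79 = -28.49 N, measured positive up-slope.
Maximum static friction available: μ_s N = 0.48 × 176.2 = 84.56 N.
Since |-28.49| ≤ 84.56 N, static friction is sufficient; f equals the required value, not μ_s N.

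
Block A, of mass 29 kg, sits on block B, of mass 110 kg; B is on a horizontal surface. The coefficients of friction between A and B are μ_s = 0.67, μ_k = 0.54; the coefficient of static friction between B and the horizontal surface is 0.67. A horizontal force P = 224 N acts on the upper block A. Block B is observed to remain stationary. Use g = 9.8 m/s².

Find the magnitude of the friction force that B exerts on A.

f ≈ 153 N

Normal force at the A–B interface: N₁ = m_A g = 284.2 N.
Maximum static friction on A from B: μ_s N₁ = 0.67×284.2 = 190.4 N.
Since P = 224 N > 190.4 N, A slides on B; the A–B friction is kinetic: f₁ = μ_k N₁ = 0.54×284.2 = 153 N.
B experiences an equal 153 N forward from A (third law). B is in equilibrium, so the floor supplies f₂ = 153 N of static friction (limit μ_s(m_A+m_B)g = 912.7 N, not exceeded).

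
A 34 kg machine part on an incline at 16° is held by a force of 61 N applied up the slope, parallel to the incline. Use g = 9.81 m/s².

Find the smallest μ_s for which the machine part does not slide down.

μ_s,min ≈ 0.0965

N = m g cos θ = 320.6 N.
Friction must make up the shortfall along the incline: f = m g sin θ − P = 91.94 − 61 = 30.94 N.
At the threshold f = μ_s N, so μ_s,min = 30.94/320.6 = 0.0965.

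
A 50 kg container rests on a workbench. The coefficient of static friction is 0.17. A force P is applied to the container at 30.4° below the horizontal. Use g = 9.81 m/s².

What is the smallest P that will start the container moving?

N = m g + P sin α (the push presses the container into the workbench).
At impending slip, P cos α = μ_s N = μ_s (m g + P sin α).
Solving: P (cos α − μ_s sin α) = μ_s m g → P = 0.17×490/(cos 30.4° − 0.17 sin 30.4°) = 83.4/0.7765 = 107 N.

P ≈ 107 N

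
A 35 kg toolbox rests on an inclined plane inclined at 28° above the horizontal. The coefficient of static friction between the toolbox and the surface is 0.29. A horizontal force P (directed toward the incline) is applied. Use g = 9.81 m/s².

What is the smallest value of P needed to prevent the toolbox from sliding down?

The toolbox tends to slide down (tan θ > μ_s), so at the point of impending slip friction acts up-slope at its limit: f = μ_s N.
Perpendicular to the incline: N = m g cos θ + P sin θ.
Along the incline: P cos θ + μ_s N = m g sin θ, i.e. P cos θ + μ_s (m g cos θ + P sin θ) = m g sin θ.
Solving, P (cos θ + μ_s sin θ) = m g (sin θ − μ_s cos θ), so P = 343×0.2134/1.019 = 71.9 N.

P_min ≈ 71.9 N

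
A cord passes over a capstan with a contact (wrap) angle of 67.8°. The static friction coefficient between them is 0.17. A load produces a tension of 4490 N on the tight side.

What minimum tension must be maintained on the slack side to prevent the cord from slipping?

Capstan equation at impending slip: T_tight/T_slack = e^{μβ}.
β = 67.8° = 1.183 rad; e^{μβ} = e^{0.17×1.183} = 1.223.
T_slack = T_tight / e^{μβ} = 4490 / 1.223 = 3670 N.

T_min ≈ 3670 N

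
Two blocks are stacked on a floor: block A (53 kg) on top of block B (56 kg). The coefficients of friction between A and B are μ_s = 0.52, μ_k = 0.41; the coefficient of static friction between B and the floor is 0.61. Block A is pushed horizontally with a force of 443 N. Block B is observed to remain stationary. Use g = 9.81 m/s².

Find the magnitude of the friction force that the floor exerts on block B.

f ≈ 213 N

The normal force B exerts on A is simply A's weight, N₁ = 519.9 N.
So the A–B interface can sustain at most μ_s N₁ = 270.4 N of static friction.
P = 443 N exceeds that limit, so A slips over B and the interface friction becomes kinetic: f₁ = μ_k N₁ = 0.41×519.9 = 213 N.
By Newton's third law B feels 213 N forward from A. With B stationary, the floor's static friction on B balances it: f₂ = 213 N (well within μ_s(m_A+m_B)g = 652.3 N).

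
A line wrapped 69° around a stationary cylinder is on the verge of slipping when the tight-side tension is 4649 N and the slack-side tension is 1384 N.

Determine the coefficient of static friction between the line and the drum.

μ ≈ 1.01

T₂/T₁ = e^{μβ} → μ = ln(T₂/T₁)/β.
β = 69° = 1.204 rad.
μ = ln(4649/1384)/1.204 = ln(3.359)/1.204 = 1.01.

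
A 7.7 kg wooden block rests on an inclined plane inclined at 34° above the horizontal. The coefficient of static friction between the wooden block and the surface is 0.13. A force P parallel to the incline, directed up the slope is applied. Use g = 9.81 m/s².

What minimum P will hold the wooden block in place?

P_min ≈ 34.1 N

The wooden block tends to slide down (tan θ > μ_s), so at the point of impending slip friction acts up-slope at its limit: f = μ_s N.
P is parallel to the surface, so N = m g cos θ = 62.6 N.
Along the incline: P + μ_s N = m g sin θ, so P = 42.2 − 0.13×62.6 = 34.1 N.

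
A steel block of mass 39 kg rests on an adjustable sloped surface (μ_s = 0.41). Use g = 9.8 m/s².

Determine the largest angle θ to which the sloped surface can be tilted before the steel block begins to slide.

θ_max ≈ 22.3°

At the slip threshold, m g sin θ = μ_s · m g cos θ, so tan θ = μ_s.
θ_max = arctan(0.41) = 22.3°.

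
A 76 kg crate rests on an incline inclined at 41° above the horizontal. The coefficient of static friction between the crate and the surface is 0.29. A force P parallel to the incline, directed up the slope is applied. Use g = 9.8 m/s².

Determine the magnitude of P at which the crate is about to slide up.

P ≈ 652 N

At impending motion up the slope, friction acts down-slope at its limit: f = μ_s N.
P is parallel to the surface, so N = m g cos θ = 562 N.
Along the incline: P = m g sin θ + μ_s N = 489 + 0.29×562 = 652 N.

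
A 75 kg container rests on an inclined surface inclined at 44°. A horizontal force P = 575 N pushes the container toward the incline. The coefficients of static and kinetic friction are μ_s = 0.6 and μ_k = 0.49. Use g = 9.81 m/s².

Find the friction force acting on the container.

f ≈ 97.5 N (up the incline)

Resolve perpendicular to the incline: N = m g cos θ + P sin θ = 75×9.81×cos 44° + 575×sin 44° = 928.7 N.
Parallel to the incline: P cos θ − m g sin θ = 413.6 − 511.1 = -97.47 N; the friction needed to balance this is 97.47 N acting up the slope.
Maximum static friction: μ_s N = 0.6 × 928.7 = 557.2 N.
Since 97.47 N is within the 557.2 N limit, the container stays put and friction is exactly 97.5 N.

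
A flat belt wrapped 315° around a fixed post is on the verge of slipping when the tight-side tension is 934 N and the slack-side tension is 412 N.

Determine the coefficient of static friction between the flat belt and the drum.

μ ≈ 0.149

T₂/T₁ = e^{μβ} → μ = ln(T₂/T₁)/β.
β = 315° = 5.498 rad.
μ = ln(934/412)/5.498 = ln(2.267)/5.498 = 0.149.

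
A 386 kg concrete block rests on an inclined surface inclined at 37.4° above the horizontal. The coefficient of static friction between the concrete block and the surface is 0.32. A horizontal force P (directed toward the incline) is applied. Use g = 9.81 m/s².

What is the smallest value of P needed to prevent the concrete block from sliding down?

The concrete block tends to slide down (tan θ > μ_s), so at the point of impending slip friction acts up-slope at its limit: f = μ_s N.
Perpendicular to the incline: N = m g cos θ + P sin θ.
Along the incline: P cos θ + μ_s N = m g sin θ, i.e. P cos θ + μ_s (m g cos θ + P sin θ) = m g sin θ.
Solving, P (cos θ + μ_s sin θ) = m g (sin θ − μ_s cos θ), so P = 3790×0.3532/0.9888 = 1350 N.

P_min ≈ 1350 N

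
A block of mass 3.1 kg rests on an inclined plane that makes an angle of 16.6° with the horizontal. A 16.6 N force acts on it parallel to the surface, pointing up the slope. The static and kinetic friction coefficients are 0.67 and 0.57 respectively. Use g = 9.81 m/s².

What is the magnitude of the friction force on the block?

The normal reaction is N = m g cos θ = 29.14 N.
For equilibrium along the incline the friction force must supply f = m g sin θ − P = 8.688 − 16.6 = -7.912 N (positive meaning up-slope).
The static-friction ceiling is μ_s N = 0.67 × 29.14 = 19.53 N.
Since |-7.912| ≤ 19.53 N, static friction is sufficient; f equals the required value, not μ_s N.

f ≈ 7.91 N (down the incline)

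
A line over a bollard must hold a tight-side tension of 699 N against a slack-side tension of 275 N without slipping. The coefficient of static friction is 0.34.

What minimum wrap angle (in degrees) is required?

T₂/T₁ = e^{μβ} → β = ln(T₂/T₁)/μ.
β = ln(699/275)/0.34 = 0.9329/0.34 = 2.744 rad.
In degrees: β = 2.744 × 180/π = 157°.

β_min ≈ 157°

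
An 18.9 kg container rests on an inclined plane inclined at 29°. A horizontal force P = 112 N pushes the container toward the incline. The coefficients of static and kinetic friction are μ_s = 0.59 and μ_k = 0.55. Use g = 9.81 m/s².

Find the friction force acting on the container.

f ≈ 8.07 N (down the incline)

Normal direction: N = m g cos θ + P sin θ = 216.5 N.
Parallel to the incline: P cos θ − m g sin θ = 97.96 − 89.89 = 8.069 N; the friction needed to balance this is 8.069 N acting down the slope.
The limit of static friction is μ_s N = 127.7 N.
|f_req| = 8.069 ≤ 127.7 N → the container is in equilibrium; friction equals the required value.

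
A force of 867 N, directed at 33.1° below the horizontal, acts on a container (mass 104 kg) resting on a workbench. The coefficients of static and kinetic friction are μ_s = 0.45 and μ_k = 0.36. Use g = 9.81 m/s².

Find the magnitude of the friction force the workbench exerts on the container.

N = m g + P sin α = 1020 + 867×sin 33.1° = 1494 N.
The horizontal driving force is P cos α = 726.3 N, so equilibrium needs friction f = 726.3 N.
μ_s N = 0.45 × 1494 = 672.2 N.
726.3 > 672.2 N → the container slides; f = μ_k N = 0.36×1494 = 538 N.

f ≈ 538 N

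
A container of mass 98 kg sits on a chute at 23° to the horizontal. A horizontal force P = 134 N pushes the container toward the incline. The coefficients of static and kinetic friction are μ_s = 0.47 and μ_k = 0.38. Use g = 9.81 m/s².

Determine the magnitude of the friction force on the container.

f ≈ 252 N (up the incline)

Resolve perpendicular to the incline: N = m g cos θ + P sin θ = 98×9.81×cos 23° + 134×sin 23° = 937.3 N.
Parallel to the incline: P cos θ − m g sin θ = 123.3 − 375.6 = -252.3 N; the friction needed to balance this is 252.3 N acting up the slope.
Maximum static friction: μ_s N = 0.47 × 937.3 = 440.5 N.
|f_req| = 252.3 ≤ 440.5 N → the container is in equilibrium; friction equals the required value.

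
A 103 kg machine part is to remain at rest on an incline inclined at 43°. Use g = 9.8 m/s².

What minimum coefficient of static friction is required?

At the slip threshold m g sin θ = μ_s m g cos θ, so μ_s,min = tan θ.
μ_s,min = tan 43° = 0.933.

μ_s,min ≈ 0.933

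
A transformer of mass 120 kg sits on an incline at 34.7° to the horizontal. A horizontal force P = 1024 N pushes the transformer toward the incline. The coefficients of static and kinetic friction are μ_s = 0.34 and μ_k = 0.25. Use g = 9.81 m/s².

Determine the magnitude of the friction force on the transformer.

f ≈ 172 N (down the incline)

Normal direction: N = m g cos θ + P sin θ = 1551 N.
Parallel to the incline: P cos θ − m g sin θ = 841.9 − 670.2 = 171.7 N; the friction needed to balance this is 171.7 N acting down the slope.
Maximum static friction: μ_s N = 0.34 × 1551 = 527.3 N.
|f_req| = 171.7 ≤ 527.3 N → the transformer is in equilibrium; friction equals the required value.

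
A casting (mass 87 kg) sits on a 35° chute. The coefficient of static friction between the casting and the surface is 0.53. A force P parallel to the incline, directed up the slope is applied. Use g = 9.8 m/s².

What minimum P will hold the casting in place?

P_min ≈ 119 N

The casting tends to slide down (tan θ > μ_s), so at the point of impending slip friction acts up-slope at its limit: f = μ_s N.
P is parallel to the surface, so N = m g cos θ = 698 N.
Along the incline: P + μ_s N = m g sin θ, so P = 489 − 0.53×698 = 119 N.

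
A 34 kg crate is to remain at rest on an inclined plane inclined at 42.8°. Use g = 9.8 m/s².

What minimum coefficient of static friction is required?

μ_s,min ≈ 0.926

At the slip threshold m g sin θ = μ_s m g cos θ, so μ_s,min = tan θ.
μ_s,min = tan 42.8° = 0.926.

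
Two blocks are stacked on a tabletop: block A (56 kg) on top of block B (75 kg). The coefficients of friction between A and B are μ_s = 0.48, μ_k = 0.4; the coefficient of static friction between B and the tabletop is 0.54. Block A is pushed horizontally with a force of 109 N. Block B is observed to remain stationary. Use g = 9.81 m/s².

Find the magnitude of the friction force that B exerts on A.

f ≈ 109 N

The normal force B exerts on A is simply A's weight, N₁ = 549.4 N.
Maximum static friction on A from B: μ_s N₁ = 0.48×549.4 = 263.7 N.
Since P = 109 N ≤ 263.7 N, A does not slip on B; friction on A equals P = 109 N.
By Newton's third law B feels 109 N forward from A. With B stationary, the floor's static friction on B balances it: f₂ = 109 N (well within μ_s(m_A+m_B)g = 694 N).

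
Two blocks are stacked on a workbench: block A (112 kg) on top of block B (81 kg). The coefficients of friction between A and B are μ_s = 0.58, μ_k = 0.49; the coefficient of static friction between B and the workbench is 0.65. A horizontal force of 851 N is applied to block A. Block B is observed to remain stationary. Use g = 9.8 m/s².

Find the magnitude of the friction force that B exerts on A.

Normal force at the A–B interface: N₁ = m_A g = 1098 N.
Maximum static friction on A from B: μ_s N₁ = 0.58×1098 = 636.6 N.
P = 851 N exceeds that limit, so A slips over B and the interface friction becomes kinetic: f₁ = μ_k N₁ = 0.49×1098 = 538 N.
B experiences an equal 538 N forward from A (third law). B is in equilibrium, so the floor supplies f₂ = 538 N of static friction (limit μ_s(m_A+m_B)g = 1229 N, not exceeded).

f ≈ 538 N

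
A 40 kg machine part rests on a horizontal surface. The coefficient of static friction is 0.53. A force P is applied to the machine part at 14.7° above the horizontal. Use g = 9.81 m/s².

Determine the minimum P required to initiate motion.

P ≈ 189 N

N = m g − P sin α (the pull lifts the machine part).
At impending slip, P cos α = μ_s N = μ_s (m g − P sin α).
Solving: P (cos α + μ_s sin α) = μ_s m g → P = 0.53×392/(cos 14.7° + 0.53 sin 14.7°) = 208/1.102 = 189 N.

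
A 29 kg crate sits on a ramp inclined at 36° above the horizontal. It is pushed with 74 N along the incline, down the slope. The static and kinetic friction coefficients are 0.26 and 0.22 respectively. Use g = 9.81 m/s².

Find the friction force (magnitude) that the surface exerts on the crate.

The normal reaction is N = m g cos θ = 230.2 N.
Parallel to the incline, ΣF = 0 gives f = m g sin θ + P = 167.2 + 74 = 241.2 N (up-slope positive).
Maximum static friction available: μ_s N = 0.26 × 230.2 = 59.84 N.
|241.2| exceeds 59.84 N, so the crate slips down-slope; friction is kinetic, f = μ_k N = 0.22×230.2 = 50.6 N.

f ≈ 50.6 N (up the incline)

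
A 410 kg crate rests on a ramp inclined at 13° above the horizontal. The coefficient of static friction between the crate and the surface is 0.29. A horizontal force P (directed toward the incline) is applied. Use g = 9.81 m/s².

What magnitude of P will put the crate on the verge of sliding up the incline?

P ≈ 2250 N

At impending motion up the slope, friction acts down-slope at its limit: f = μ_s N.
Perpendicular to the incline: N = m g cos θ + P sin θ.
Along the incline: P cos θ = m g sin θ + μ_s N = m g sin θ + μ_s (m g cos θ + P sin θ).
Solving, P (cos θ − μ_s sin θ) = m g (sin θ + μ_s cos θ), so P = 410×9.81×(sin 13° + 0.29 cos 13°)/(cos 13° − 0.29 sin 13°) = 4020×0.5075/0.9091 = 2250 N.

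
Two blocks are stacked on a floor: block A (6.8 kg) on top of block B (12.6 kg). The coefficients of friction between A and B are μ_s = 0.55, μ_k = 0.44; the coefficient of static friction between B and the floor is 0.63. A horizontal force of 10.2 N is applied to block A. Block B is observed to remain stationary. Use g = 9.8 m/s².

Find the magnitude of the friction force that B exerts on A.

Normal force at the A–B interface: N₁ = m_A g = 66.64 N.
So the A–B interface can sustain at most μ_s N₁ = 36.65 N of static friction.
P = 10.2 N is within that limit, so A and B move together (both at rest); the A–B friction is simply f₁ = P = 10.2 N.
B experiences an equal 10.2 N forward from A (third law). B is in equilibrium, so the floor supplies f₂ = 10.2 N of static friction (limit μ_s(m_A+m_B)g = 119.8 N, not exceeded).

f ≈ 10.2 N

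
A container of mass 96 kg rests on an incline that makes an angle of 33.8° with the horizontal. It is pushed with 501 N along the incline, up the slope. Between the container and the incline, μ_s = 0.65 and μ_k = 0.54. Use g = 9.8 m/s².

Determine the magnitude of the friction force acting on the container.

The normal reaction is N = m g cos θ = 781.8 N.
For equilibrium along the incline the friction force must supply f = m g sin θ − P = 523.4 − 501 = 22.36 N (positive meaning up-slope).
Static friction can supply at most μ_s N = 508.2 N.
Since |22.36| ≤ 508.2 N, the container remains in static equilibrium and friction takes exactly the required value.

f ≈ 22.4 N (up the incline)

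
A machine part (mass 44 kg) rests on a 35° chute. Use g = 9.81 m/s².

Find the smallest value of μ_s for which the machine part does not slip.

At the slip threshold m g sin θ = μ_s m g cos θ, so μ_s,min = tan θ.
μ_s,min = tan 35° = 0.7.

μ_s,min ≈ 0.7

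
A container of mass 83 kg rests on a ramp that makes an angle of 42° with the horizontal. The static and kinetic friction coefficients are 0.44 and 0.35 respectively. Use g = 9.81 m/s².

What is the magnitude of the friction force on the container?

f ≈ 212 N (up the incline)

Normal force: N = m g cos θ = 83 × 9.81 × cos 42° = 605.1 N.
Along the slope the weight component is m g sin θ = 544.8 N; friction must supply exactly this, acting up-slope.
Static friction can supply at most μ_s N = 266.2 N.
|544.8| exceeds 266.2 N, so the container slips down-slope; friction is kinetic, f = μ_k N = 0.35×605.1 = 212 N.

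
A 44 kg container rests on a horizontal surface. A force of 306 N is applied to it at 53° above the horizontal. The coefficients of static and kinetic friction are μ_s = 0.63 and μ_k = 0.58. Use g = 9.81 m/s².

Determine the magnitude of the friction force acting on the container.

f ≈ 109 N

The vertical component of P reduces the normal force: N = m g − P sin α = 431.6 − 244.4 = 187.3 N.
Horizontally, friction must balance P cos α = 184.2 N.
μ_s N = 0.63 × 187.3 = 118 N.
184.2 > 118 N → the container slides; f = μ_k N = 0.58×187.3 = 109 N.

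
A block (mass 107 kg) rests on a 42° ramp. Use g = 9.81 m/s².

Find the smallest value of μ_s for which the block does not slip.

At the slip threshold m g sin θ = μ_s m g cos θ, so μ_s,min = tan θ.
μ_s,min = tan 42° = 0.9.

μ_s,min ≈ 0.9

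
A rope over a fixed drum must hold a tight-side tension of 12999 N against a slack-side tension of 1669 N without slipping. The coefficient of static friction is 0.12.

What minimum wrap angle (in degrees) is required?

T₂/T₁ = e^{μβ} → β = ln(T₂/T₁)/μ.
β = ln(12999/1669)/0.12 = 2.053/0.12 = 17.11 rad.
In degrees: β = 17.11 × 180/π = 980°.

β_min ≈ 980°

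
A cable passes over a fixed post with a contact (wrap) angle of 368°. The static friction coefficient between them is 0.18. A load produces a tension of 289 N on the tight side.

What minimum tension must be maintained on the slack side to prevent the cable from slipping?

Capstan equation at impending slip: T_tight/T_slack = e^{μβ}.
β = 368° = 6.423 rad; e^{μβ} = e^{0.18×6.423} = 3.178.
T_slack = T_tight / e^{μβ} = 289 / 3.178 = 91 N.

T_min ≈ 91 N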